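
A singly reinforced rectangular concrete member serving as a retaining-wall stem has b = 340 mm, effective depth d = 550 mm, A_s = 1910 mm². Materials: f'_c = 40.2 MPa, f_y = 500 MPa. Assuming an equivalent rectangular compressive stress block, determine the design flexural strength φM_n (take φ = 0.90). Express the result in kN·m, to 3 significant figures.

φM_n ≈ 437 kN·m

T = A_s f_y = 1910 × 500 = 955000 N = 955 kN.
From C = T: a = T/(0.85 f'_c b) = 955000/(0.85 × 40.2 × 340) = 82.20 mm.
M_n = T(d − a/2) = 955 kN × (550 − 41.1) mm = 486.00 kN·m.
φM_n = 0.90 × 486.00 = 437.40 kN·m.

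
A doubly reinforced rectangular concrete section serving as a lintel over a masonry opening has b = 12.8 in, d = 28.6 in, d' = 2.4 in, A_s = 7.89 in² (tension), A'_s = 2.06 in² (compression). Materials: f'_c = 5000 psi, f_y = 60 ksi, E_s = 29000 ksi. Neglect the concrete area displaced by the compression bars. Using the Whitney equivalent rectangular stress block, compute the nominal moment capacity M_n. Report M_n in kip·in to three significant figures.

M_n ≈ 12100 kip·in

Assume both steels yield.
a = (A_s − A'_s) f_y/(0.85 f'_c b) = (7.89 − 2.06) × 60/(0.85 × 5 × 12.8) = 6.430 in.
c = a/β₁ = 6.430/0.8 = 8.038 in; ε'_s = 0.003(c − d')/c = 0.0021 ≥ ε_y = 0.0021, so the compression steel yields.
M_n = (A_s − A'_s) f_y (d − a/2) + A'_s f_y (d − d') = 349.8 × (28.6 − 3.215) + 123.6 × (28.6 − 2.4) = 8879.7 + 3238.3 = 12118.0 kip·in.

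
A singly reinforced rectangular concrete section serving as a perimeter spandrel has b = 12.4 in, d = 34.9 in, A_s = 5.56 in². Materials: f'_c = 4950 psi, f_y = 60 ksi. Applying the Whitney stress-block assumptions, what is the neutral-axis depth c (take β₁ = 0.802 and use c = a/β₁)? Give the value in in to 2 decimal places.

T = A_s f_y = 5.56 × 60 = 333.6 kips.
a = T/(0.85 f'_c b) = 333.6/(0.85 × 4.95 × 12.4) = 6.3941 in.
With β₁ = 0.802, c = a/β₁ = 6.3941/0.802 = 7.97 in.

c ≈ 7.97 in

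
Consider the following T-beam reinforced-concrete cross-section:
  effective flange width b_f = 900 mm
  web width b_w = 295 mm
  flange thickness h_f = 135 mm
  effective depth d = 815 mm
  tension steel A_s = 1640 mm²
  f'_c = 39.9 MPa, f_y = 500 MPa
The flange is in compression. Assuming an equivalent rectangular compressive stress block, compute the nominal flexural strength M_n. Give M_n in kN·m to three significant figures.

Tension: T = A_s f_y = 1640 × 500 = 820000 N.
Try a within the flange: a = T/(0.85 f'_c b_f) = 820000/(0.85 × 39.9 × 900) = 26.86 mm.
Since a = 26.86 ≤ h_f = 135 mm, the stress block lies entirely in the flange; analyse as a rectangular beam of width b_f.
M_n = T(d − a/2) = 820000 × (815 − 13.43) = 657.29 × 10⁶ N·mm.
M_n = 657.29 kN·m.

M_n ≈ 657 kN·m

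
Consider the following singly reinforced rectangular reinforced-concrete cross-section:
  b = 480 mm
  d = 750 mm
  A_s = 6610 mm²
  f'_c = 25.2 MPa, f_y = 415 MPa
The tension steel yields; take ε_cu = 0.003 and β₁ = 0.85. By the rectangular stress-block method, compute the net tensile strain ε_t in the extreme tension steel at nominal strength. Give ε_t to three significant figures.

a = A_s f_y/(0.85 f'_c b) = 266.80 mm.
β₁ = 0.85, so c = a/β₁ = 266.80/0.85 = 313.88 mm.
From the linear strain diagram with ε_cu = 0.003: ε_t = 0.003 (d − c)/c = 0.003 × (750 − 313.88)/313.88 = 0.00417.
ε_t is between 0.004 and 0.005 — transition zone.

ε_t ≈ 0.00417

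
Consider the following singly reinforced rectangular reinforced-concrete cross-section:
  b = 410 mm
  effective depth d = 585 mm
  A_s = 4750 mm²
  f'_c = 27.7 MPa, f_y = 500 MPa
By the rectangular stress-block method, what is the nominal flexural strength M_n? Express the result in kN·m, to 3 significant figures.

T = A_s f_y = 4750 × 500 = 2375000 N = 2375 kN.
From C = T: a = T/(0.85 f'_c b) = 2375000/(0.85 × 27.7 × 410) = 246.03 mm.
M_n = T(d − a/2) = 2375 kN × (585 − 123.015) mm = 1097.21 kN·m.

M_n ≈ 1100 kN·m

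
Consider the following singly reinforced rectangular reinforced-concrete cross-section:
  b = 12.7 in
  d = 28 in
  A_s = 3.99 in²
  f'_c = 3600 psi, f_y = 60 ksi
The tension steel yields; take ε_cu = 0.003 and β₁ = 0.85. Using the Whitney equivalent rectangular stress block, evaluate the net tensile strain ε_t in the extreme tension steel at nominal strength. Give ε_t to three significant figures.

ε_t ≈ 0.00859

a = A_s f_y/(0.85 f'_c b) = 6.160 in.
β₁ = 0.85, so c = a/β₁ = 6.160/0.85 = 7.247 in.
From the linear strain diagram with ε_cu = 0.003: ε_t = 0.003 (d − c)/c = 0.003 × (28 − 7.247)/7.247 = 0.00859.
Since ε_t ≥ 0.005, the section is tension-controlled.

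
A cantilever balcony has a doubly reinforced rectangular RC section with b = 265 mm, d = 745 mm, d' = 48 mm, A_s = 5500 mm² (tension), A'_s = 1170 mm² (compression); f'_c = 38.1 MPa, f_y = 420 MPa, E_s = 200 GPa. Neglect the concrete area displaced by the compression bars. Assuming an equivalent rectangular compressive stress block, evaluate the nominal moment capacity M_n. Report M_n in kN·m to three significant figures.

M_n ≈ 1500 kN·m

Assume both tension and compression steel yield.
Net tension couple steel: A_s − A'_s = 4330 mm².
a = (A_s − A'_s) f_y / (0.85 f'_c b) = 1818600/(0.85 × 38.1 × 265) = 211.91 mm.
c = a/β₁ = 211.91/0.778 = 272.38 mm; ε'_s = 0.003(c − d')/c = 0.0025 ≥ f_y/E_s = 0.0021, so compression steel does yield.
M_n = (A_s − A'_s) f_y (d − a/2) + A'_s f_y (d − d') = [1818600 × (745 − 105.955) + 491400 × (745 − 48)] × 10⁻⁶ = 1162.17 + 342.51 = 1504.68 kN·m.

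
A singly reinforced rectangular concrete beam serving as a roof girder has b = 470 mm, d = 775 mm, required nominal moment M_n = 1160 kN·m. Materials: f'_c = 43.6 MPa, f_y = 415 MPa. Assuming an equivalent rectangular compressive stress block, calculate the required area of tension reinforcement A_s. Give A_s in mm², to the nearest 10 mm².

With M_n = 0.85 f'_c a b (d − a/2), solve the quadratic for a:
a = d − √(d² − 2M_n/(0.85 f'_c b)) = 775 − √(775² − 2 × 1160×10⁶/(0.85 × 43.6 × 470)) = 91.31 mm.
A_s = 0.85 f'_c a b / f_y = 0.85 × 43.6 × 91.31 × 470 / 415 = 3832.4 mm².

A_s ≈ 3830 mm²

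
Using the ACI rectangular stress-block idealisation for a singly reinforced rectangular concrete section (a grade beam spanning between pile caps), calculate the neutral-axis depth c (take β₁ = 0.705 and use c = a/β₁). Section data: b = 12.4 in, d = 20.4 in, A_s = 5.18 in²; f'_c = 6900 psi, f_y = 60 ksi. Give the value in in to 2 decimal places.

c ≈ 6.06 in

T = A_s f_y = 5.18 × 60 = 310.8 kips.
a = T/(0.85 f'_c b) = 310.8/(0.85 × 6.9 × 12.4) = 4.2736 in.
With β₁ = 0.705, c = a/β₁ = 4.2736/0.705 = 6.06 in.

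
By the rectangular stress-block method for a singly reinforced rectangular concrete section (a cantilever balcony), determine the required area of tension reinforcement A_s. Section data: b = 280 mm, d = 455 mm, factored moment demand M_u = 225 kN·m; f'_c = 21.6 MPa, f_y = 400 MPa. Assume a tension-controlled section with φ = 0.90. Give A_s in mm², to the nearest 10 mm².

M_n = M_u/φ = 225/0.90 = 250 kN·m.
With M_n = 0.85 f'_c a b (d − a/2), solve the quadratic for a:
a = d − √(d² − 2M_n/(0.85 f'_c b)) = 455 − √(455² − 2 × 250×10⁶/(0.85 × 21.6 × 280)) = 123.69 mm.
A_s = 0.85 f'_c a b / f_y = 0.85 × 21.6 × 123.69 × 280 / 400 = 1589.7 mm².

A_s ≈ 1590 mm²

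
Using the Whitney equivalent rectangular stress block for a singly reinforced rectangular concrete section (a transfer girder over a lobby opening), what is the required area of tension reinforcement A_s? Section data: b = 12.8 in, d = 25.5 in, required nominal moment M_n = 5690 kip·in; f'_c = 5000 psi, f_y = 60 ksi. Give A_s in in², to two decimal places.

A_s ≈ 4.08 in²

From M_n = 0.85 f'_c a b (d − a/2):
a = d − √(d² − 2M_n/(0.85 f'_c b)) = 25.5 − √(25.5² − 2 × 5690/(0.85 × 5 × 12.8)) = 4.499 in.
A_s = 0.85 f'_c a b / f_y = 0.85 × 5 × 4.499 × 12.8 / 60 = 4.079 in².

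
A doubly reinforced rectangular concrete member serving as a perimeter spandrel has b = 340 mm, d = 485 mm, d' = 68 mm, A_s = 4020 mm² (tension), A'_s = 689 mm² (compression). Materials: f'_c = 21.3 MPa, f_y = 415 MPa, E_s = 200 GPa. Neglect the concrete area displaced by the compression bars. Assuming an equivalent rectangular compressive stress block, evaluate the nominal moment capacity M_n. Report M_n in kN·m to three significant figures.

M_n ≈ 634 kN·m

Assume both tension and compression steel yield.
Net tension couple steel: A_s − A'_s = 3331 mm².
a = (A_s − A'_s) f_y / (0.85 f'_c b) = 1382365/(0.85 × 21.3 × 340) = 224.57 mm.
c = a/β₁ = 224.57/0.85 = 264.20 mm; ε'_s = 0.003(c − d')/c = 0.0022 ≥ f_y/E_s = 0.0021, so compression steel does yield.
M_n = (A_s − A'_s) f_y (d − a/2) + A'_s f_y (d − d') = [1382365 × (485 − 112.285) + 285935 × (485 − 68)] × 10⁻⁶ = 515.23 + 119.23 = 634.46 kN·m.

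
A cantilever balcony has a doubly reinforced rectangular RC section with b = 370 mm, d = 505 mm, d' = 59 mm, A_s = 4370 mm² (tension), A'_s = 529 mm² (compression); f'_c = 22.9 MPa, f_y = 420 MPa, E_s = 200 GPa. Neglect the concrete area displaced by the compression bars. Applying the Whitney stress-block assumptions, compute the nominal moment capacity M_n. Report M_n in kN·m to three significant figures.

Assume both tension and compression steel yield.
Net tension couple steel: A_s − A'_s = 3841 mm².
a = (A_s − A'_s) f_y / (0.85 f'_c b) = 1613220/(0.85 × 22.9 × 370) = 223.99 mm.
c = a/β₁ = 223.99/0.85 = 263.52 mm; ε'_s = 0.003(c − d')/c = 0.0023 ≥ f_y/E_s = 0.0021, so compression steel does yield.
M_n = (A_s − A'_s) f_y (d − a/2) + A'_s f_y (d − d') = [1613220 × (505 − 111.995) + 222180 × (505 − 59)] × 10⁻⁶ = 634.00 + 99.09 = 733.09 kN·m.

M_n ≈ 733 kN·m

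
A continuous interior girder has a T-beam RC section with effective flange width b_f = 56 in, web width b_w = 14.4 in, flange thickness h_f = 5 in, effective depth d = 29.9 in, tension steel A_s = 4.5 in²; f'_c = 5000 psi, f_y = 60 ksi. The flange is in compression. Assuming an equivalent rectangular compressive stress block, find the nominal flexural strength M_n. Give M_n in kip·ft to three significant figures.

M_n ≈ 660 kip·ft

Tension: T = A_s f_y = 4.5 × 60 = 270 kips.
Try a within the flange: a = T/(0.85 f'_c b_f) = 270/(0.85 × 5 × 56) = 1.134 in.
Since a = 1.134 ≤ h_f = 5 in, the stress block lies entirely in the flange; analyse as a rectangular beam of width b_f.
M_n = T(d − a/2) = 270 × (29.9 − 0.567) = 7919.9 kip·in.
M_n = 7919.9/12 = 659.99 kip·ft.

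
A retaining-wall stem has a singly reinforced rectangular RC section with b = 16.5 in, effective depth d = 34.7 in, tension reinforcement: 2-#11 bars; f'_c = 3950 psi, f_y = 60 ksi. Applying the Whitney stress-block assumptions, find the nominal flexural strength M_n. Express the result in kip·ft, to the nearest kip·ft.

M_n ≈ 515 kip·ft

A_s = 2 × 1.56 = 3.12 in².
T = A_s f_y = 3.12 × 60 = 187.2 kips.
a = T/(0.85 f'_c b) = 187.2/(0.85 × 3.95 × 16.5) = 3.379 in.
M_n = T(d − a/2) = 187.2 × (34.7 − 1.6895) = 6179.6 kip·in = 6179.6/12 = 514.97 kip·ft.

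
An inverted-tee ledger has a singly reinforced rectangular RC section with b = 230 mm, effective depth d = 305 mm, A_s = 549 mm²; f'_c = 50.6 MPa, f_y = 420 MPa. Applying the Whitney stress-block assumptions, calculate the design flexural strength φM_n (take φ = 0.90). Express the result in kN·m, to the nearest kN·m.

φM_n ≈ 61 kN·m

T = A_s f_y = 549 × 420 = 230580 N = 230.58 kN.
From C = T: a = T/(0.85 f'_c b) = 230580/(0.85 × 50.6 × 230) = 23.31 mm.
M_n = T(d − a/2) = 230.58 kN × (305 − 11.655) mm = 67.64 kN·m.
φM_n = 0.90 × 67.64 = 60.88 kN·m.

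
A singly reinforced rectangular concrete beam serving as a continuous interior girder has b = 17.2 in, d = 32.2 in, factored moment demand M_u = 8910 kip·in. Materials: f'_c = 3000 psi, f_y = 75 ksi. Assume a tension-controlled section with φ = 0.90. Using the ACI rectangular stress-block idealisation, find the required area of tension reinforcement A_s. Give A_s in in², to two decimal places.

A_s ≈ 4.68 in²

M_n = M_u/φ = 8910/0.90 = 9900 kip·in.
From M_n = 0.85 f'_c a b (d − a/2):
a = d − √(d² − 2M_n/(0.85 f'_c b)) = 32.2 − √(32.2² − 2 × 9900/(0.85 × 3 × 17.2)) = 8.005 in.
A_s = 0.85 f'_c a b / f_y = 0.85 × 3 × 8.005 × 17.2 / 75 = 4.681 in².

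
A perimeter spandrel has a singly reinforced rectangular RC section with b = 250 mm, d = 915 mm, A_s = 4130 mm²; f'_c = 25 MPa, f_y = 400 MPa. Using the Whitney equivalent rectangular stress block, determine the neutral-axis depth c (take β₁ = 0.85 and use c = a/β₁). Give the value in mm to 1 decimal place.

c ≈ 365.8 mm

T = A_s f_y = 4130 × 400 = 1652000 N = 1652 kN.
Setting C = 0.85 f'_c a b equal to T: a = 1652000/(0.85 × 25 × 250) = 310.965 mm.
With β₁ = 0.85, c = a/β₁ = 310.965/0.85 = 365.8 mm.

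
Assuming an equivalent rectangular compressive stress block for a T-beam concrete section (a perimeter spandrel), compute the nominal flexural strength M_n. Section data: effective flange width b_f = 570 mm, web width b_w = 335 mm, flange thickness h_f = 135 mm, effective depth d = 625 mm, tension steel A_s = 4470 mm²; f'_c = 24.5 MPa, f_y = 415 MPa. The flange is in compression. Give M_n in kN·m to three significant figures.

Tension: T = A_s f_y = 4470 × 415 = 1855050 N.
Try a within the flange: a = T/(0.85 f'_c b_f) = 1855050/(0.85 × 24.5 × 570) = 156.28 mm.
a = 156.28 > h_f = 135 mm: the block extends into the web. Split into flange-overhang and web parts.
C_f = 0.85 f'_c (b_f − b_w) h_f = 0.85 × 24.5 × (570 − 335) × 135 = 660673 N.
Remaining web compression depth: a_w = (T − C_f)/(0.85 f'_c b_w) = (1855050 − 660673)/(0.85 × 24.5 × 335) = 171.20 mm.
M_n = C_f(d − h_f/2) + (T − C_f)(d − a_w/2) = 660673 × (625 − 67.5) + 1194377 × (625 − 85.6) = 368.33 + 644.25 = 1012.58 × 10⁶ N·mm.
M_n = 1012.58 kN·m.

M_n ≈ 1010 kN·m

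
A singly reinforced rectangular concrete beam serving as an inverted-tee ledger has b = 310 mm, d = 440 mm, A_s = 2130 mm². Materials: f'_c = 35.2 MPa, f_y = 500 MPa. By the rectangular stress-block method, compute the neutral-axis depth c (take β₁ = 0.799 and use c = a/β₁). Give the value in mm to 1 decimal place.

c ≈ 143.7 mm

T = A_s f_y = 2130 × 500 = 1065000 N = 1065 kN.
Setting C = 0.85 f'_c a b equal to T: a = 1065000/(0.85 × 35.2 × 310) = 114.822 mm.
With β₁ = 0.799, c = a/β₁ = 114.822/0.799 = 143.7 mm.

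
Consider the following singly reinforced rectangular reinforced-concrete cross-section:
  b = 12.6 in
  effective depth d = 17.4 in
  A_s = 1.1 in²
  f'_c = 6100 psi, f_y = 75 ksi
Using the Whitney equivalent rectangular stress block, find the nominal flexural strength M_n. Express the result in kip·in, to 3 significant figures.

M_n ≈ 1380 kip·in

T = A_s f_y = 1.1 × 75 = 82.5 kips.
a = T/(0.85 f'_c b) = 82.5/(0.85 × 6.1 × 12.6) = 1.263 in.
M_n = T(d − a/2) = 82.5 × (17.4 − 0.6315) = 1383.4 kip·in.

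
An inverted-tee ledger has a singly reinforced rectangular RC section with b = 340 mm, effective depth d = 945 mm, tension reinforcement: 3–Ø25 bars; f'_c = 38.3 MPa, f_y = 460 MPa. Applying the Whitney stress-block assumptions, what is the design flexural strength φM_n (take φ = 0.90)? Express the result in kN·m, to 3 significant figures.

A_s = 3 × 491 = 1473 mm².
T = A_s f_y = 1473 × 460 = 677580 N = 677.58 kN.
From C = T: a = T/(0.85 f'_c b) = 677580/(0.85 × 38.3 × 340) = 61.22 mm.
M_n = T(d − a/2) = 677.58 kN × (945 − 30.61) mm = 619.57 kN·m.
φM_n = 0.90 × 619.57 = 557.61 kN·m.

φM_n ≈ 558 kN·m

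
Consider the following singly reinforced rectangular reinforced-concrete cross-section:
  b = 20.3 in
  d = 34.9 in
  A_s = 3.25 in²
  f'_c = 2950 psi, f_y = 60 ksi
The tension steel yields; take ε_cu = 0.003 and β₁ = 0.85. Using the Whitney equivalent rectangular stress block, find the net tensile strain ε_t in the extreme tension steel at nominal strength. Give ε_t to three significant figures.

a = A_s f_y/(0.85 f'_c b) = 3.831 in.
β₁ = 0.85, so c = a/β₁ = 3.831/0.85 = 4.507 in.
From the linear strain diagram with ε_cu = 0.003: ε_t = 0.003 (d − c)/c = 0.003 × (34.9 − 4.507)/4.507 = 0.0202.
Since ε_t ≥ 0.005, the section is tension-controlled.

ε_t ≈ 0.0202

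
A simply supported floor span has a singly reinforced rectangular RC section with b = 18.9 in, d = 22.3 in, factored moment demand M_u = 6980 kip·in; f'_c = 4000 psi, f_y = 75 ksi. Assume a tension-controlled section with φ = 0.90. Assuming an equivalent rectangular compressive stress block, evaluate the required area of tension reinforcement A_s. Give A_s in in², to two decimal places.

A_s ≈ 5.40 in²

M_n = M_u/φ = 6980/0.90 = 7755.56 kip·in.
From M_n = 0.85 f'_c a b (d − a/2):
a = d − √(d² − 2M_n/(0.85 f'_c b)) = 22.3 − √(22.3² − 2 × 7755.56/(0.85 × 4 × 18.9)) = 6.303 in.
A_s = 0.85 f'_c a b / f_y = 0.85 × 4 × 6.303 × 18.9 / 75 = 5.400 in².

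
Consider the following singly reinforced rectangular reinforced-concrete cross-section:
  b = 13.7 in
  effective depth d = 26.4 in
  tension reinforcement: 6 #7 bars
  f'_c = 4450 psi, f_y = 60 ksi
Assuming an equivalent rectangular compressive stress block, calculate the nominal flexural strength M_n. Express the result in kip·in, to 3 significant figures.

M_n ≈ 5250 kip·in

A_s = 6 × 0.6 = 3.6 in².
T = A_s f_y = 3.6 × 60 = 216 kips.
a = T/(0.85 f'_c b) = 216/(0.85 × 4.45 × 13.7) = 4.168 in.
M_n = T(d − a/2) = 216 × (26.4 − 2.084) = 5252.3 kip·in.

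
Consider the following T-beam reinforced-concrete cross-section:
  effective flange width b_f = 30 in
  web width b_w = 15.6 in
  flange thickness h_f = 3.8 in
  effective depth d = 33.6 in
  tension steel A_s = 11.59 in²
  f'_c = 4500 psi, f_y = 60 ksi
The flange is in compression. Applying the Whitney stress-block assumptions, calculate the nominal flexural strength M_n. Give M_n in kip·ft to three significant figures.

Tension: T = A_s f_y = 11.59 × 60 = 695.4 kips.
Try a within the flange: a = T/(0.85 f'_c b_f) = 695.4/(0.85 × 4.5 × 30) = 6.060 in.
a = 6.060 > h_f = 3.8 in: the block extends into the web. Split into flange-overhang and web parts.
C_f = 0.85 f'_c (b_f − b_w) h_f = 0.85 × 4.5 × (30 − 15.6) × 3.8 = 209.3 kips.
Remaining web compression depth: a_w = (T − C_f)/(0.85 f'_c b_w) = (695.4 − 209.3)/(0.85 × 4.5 × 15.6) = 8.146 in.
M_n = C_f(d − h_f/2) + (T − C_f)(d − a_w/2) = 209.3 × (33.6 − 1.9) + 486.1 × (33.6 − 4.073) = 6634.8 + 14353.1 = 20987.9 kip·in.
M_n = 20987.9/12 = 1748.99 kip·ft.

M_n ≈ 1750 kip·ft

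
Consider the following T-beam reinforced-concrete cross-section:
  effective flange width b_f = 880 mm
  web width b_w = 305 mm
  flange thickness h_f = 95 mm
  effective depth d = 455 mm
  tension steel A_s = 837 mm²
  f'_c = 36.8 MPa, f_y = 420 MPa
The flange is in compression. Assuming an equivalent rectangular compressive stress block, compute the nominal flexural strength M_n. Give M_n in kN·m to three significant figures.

Tension: T = A_s f_y = 837 × 420 = 351540 N.
Try a within the flange: a = T/(0.85 f'_c b_f) = 351540/(0.85 × 36.8 × 880) = 12.77 mm.
Since a = 12.77 ≤ h_f = 95 mm, the stress block lies entirely in the flange; analyse as a rectangular beam of width b_f.
M_n = T(d − a/2) = 351540 × (455 − 6.385) = 157.71 × 10⁶ N·mm.
M_n = 157.71 kN·m.

M_n ≈ 158 kN·m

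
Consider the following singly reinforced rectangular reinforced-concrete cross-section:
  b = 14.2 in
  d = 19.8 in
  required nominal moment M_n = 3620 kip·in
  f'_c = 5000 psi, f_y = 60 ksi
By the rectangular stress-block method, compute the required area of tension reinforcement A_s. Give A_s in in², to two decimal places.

From M_n = 0.85 f'_c a b (d − a/2):
a = d − √(d² − 2M_n/(0.85 f'_c b)) = 19.8 − √(19.8² − 2 × 3620/(0.85 × 5 × 14.2)) = 3.305 in.
A_s = 0.85 f'_c a b / f_y = 0.85 × 5 × 3.305 × 14.2 / 60 = 3.324 in².

A_s ≈ 3.32 in²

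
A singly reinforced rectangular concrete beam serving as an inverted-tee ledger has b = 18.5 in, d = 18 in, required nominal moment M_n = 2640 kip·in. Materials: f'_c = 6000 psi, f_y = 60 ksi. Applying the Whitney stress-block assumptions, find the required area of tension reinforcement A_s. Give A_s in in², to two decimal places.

From M_n = 0.85 f'_c a b (d − a/2):
a = d − √(d² − 2M_n/(0.85 f'_c b)) = 18 − √(18² − 2 × 2640/(0.85 × 6 × 18.5)) = 1.628 in.
A_s = 0.85 f'_c a b / f_y = 0.85 × 6 × 1.628 × 18.5 / 60 = 2.560 in².

A_s ≈ 2.56 in²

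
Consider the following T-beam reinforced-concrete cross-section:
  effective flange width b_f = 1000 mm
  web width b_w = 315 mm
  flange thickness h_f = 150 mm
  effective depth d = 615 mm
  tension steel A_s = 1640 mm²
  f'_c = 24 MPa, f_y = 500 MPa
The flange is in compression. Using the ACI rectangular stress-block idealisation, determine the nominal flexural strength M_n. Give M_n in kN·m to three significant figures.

M_n ≈ 488 kN·m

Tension: T = A_s f_y = 1640 × 500 = 820000 N.
Try a within the flange: a = T/(0.85 f'_c b_f) = 820000/(0.85 × 24 × 1000) = 40.20 mm.
Since a = 40.20 ≤ h_f = 150 mm, the stress block lies entirely in the flange; analyse as a rectangular beam of width b_f.
M_n = T(d − a/2) = 820000 × (615 − 20.1) = 487.82 × 10⁶ N·mm.
M_n = 487.82 kN·m.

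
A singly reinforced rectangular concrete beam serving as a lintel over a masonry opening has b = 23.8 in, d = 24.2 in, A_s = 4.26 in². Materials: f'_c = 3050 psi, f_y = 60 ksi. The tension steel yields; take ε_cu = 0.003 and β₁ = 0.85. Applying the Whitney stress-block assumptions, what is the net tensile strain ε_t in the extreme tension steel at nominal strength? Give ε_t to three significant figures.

ε_t ≈ 0.0119

a = A_s f_y/(0.85 f'_c b) = 4.143 in.
β₁ = 0.85, so c = a/β₁ = 4.143/0.85 = 4.874 in.
From the linear strain diagram with ε_cu = 0.003: ε_t = 0.003 (d − c)/c = 0.003 × (24.2 − 4.874)/4.874 = 0.0119.
Since ε_t ≥ 0.005, the section is tension-controlled.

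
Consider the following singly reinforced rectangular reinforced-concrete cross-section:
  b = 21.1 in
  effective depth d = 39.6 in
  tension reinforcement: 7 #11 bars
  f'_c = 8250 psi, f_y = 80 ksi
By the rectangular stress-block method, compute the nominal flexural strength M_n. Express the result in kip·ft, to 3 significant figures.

M_n ≈ 2670 kip·ft

A_s = 7 × 1.56 = 10.92 in².
T = A_s f_y = 10.92 × 80 = 873.6 kips.
a = T/(0.85 f'_c b) = 873.6/(0.85 × 8.25 × 21.1) = 5.904 in.
M_n = T(d − a/2) = 873.6 × (39.6 − 2.952) = 32015.7 kip·in = 32015.7/12 = 2667.98 kip·ft.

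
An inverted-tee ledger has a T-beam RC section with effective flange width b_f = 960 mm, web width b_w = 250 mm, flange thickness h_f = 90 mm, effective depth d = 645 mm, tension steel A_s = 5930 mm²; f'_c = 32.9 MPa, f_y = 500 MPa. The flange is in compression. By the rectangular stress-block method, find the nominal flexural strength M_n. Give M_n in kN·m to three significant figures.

M_n ≈ 1730 kN·m

Tension: T = A_s f_y = 5930 × 500 = 2965000 N.
Try a within the flange: a = T/(0.85 f'_c b_f) = 2965000/(0.85 × 32.9 × 960) = 110.44 mm.
a = 110.44 > h_f = 90 mm: the block extends into the web. Split into flange-overhang and web parts.
C_f = 0.85 f'_c (b_f − b_w) h_f = 0.85 × 32.9 × (960 − 250) × 90 = 1786964 N.
Remaining web compression depth: a_w = (T − C_f)/(0.85 f'_c b_w) = (2965000 − 1786964)/(0.85 × 32.9 × 250) = 168.50 mm.
M_n = C_f(d − h_f/2) + (T − C_f)(d − a_w/2) = 1786964 × (645 − 45) + 1178036 × (645 − 84.25) = 1072.18 + 660.58 = 1732.76 × 10⁶ N·mm.
M_n = 1732.76 kN·m.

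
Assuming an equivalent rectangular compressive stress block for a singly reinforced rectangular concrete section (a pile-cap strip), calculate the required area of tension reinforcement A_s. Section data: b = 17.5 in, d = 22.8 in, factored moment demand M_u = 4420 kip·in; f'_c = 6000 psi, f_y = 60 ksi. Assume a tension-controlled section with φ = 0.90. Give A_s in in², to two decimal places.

A_s ≈ 3.80 in²

M_n = M_u/φ = 4420/0.90 = 4911.11 kip·in.
From M_n = 0.85 f'_c a b (d − a/2):
a = d − √(d² − 2M_n/(0.85 f'_c b)) = 22.8 − √(22.8² − 2 × 4911.11/(0.85 × 6 × 17.5)) = 2.557 in.
A_s = 0.85 f'_c a b / f_y = 0.85 × 6 × 2.557 × 17.5 / 60 = 3.804 in².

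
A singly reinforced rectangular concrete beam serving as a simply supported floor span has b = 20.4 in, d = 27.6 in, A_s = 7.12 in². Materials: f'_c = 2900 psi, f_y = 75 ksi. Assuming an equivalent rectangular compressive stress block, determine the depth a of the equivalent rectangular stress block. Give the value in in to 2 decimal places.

a ≈ 10.62 in

T = A_s f_y = 7.12 × 75 = 534 kips.
a = T/(0.85 f'_c b) = 534/(0.85 × 2.9 × 20.4) = 10.62 in.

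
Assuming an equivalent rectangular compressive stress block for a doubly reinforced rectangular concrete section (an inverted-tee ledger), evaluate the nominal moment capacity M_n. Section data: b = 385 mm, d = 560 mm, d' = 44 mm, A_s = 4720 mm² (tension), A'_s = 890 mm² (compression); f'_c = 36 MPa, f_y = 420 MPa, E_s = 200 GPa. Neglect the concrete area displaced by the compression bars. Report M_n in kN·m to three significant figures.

Assume both tension and compression steel yield.
Net tension couple steel: A_s − A'_s = 3830 mm².
a = (A_s − A'_s) f_y / (0.85 f'_c b) = 1608600/(0.85 × 36 × 385) = 136.54 mm.
c = a/β₁ = 136.54/0.793 = 172.18 mm; ε'_s = 0.003(c − d')/c = 0.0022 ≥ f_y/E_s = 0.0021, so compression steel does yield.
M_n = (A_s − A'_s) f_y (d − a/2) + A'_s f_y (d − d') = [1608600 × (560 − 68.27) + 373800 × (560 − 44)] × 10⁻⁶ = 791.00 + 192.88 = 983.88 kN·m.

M_n ≈ 984 kN·m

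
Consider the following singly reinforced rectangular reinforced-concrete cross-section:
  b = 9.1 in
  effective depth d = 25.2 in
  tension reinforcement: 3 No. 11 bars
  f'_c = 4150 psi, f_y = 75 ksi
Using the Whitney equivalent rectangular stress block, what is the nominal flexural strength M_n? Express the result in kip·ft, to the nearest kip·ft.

A_s = 3 × 1.56 = 4.68 in².
T = A_s f_y = 4.68 × 75 = 351 kips.
a = T/(0.85 f'_c b) = 351/(0.85 × 4.15 × 9.1) = 10.934 in.
M_n = T(d − a/2) = 351 × (25.2 − 5.467) = 6926.3 kip·in = 6926.3/12 = 577.19 kip·ft.

M_n ≈ 577 kip·ft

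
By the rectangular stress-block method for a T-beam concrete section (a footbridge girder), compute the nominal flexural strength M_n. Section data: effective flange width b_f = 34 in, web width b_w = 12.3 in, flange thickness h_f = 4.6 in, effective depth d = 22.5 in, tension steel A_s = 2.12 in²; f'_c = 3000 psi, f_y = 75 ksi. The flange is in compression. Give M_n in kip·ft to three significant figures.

Tension: T = A_s f_y = 2.12 × 75 = 159 kips.
Try a within the flange: a = T/(0.85 f'_c b_f) = 159/(0.85 × 3 × 34) = 1.834 in.
Since a = 1.834 ≤ h_f = 4.6 in, the stress block lies entirely in the flange; analyse as a rectangular beam of width b_f.
M_n = T(d − a/2) = 159 × (22.5 − 0.917) = 3431.7 kip·in.
M_n = 3431.7/12 = 285.98 kip·ft.

M_n ≈ 286 kip·ft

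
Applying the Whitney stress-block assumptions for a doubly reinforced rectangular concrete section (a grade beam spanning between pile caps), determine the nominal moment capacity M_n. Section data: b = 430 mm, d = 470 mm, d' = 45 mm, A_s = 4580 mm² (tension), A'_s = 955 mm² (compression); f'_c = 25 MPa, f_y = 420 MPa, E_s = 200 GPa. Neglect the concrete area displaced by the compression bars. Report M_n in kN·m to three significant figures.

M_n ≈ 759 kN·m

Assume both tension and compression steel yield.
Net tension couple steel: A_s − A'_s = 3625 mm².
a = (A_s − A'_s) f_y / (0.85 f'_c b) = 1522500/(0.85 × 25 × 430) = 166.62 mm.
c = a/β₁ = 166.62/0.85 = 196.02 mm; ε'_s = 0.003(c − d')/c = 0.0023 ≥ f_y/E_s = 0.0021, so compression steel does yield.
M_n = (A_s − A'_s) f_y (d − a/2) + A'_s f_y (d − d') = [1522500 × (470 − 83.31) + 401100 × (470 − 45)] × 10⁻⁶ = 588.74 + 170.47 = 759.21 kN·m.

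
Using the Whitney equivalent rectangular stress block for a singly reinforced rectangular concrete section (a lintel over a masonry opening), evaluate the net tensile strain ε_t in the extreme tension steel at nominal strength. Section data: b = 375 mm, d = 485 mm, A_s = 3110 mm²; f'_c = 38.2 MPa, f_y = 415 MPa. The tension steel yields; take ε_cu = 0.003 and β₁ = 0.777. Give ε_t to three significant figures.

ε_t ≈ 0.00767

a = A_s f_y/(0.85 f'_c b) = 106.00 mm.
β₁ = 0.777, so c = a/β₁ = 106.00/0.777 = 136.42 mm.
From the linear strain diagram with ε_cu = 0.003: ε_t = 0.003 (d − c)/c = 0.003 × (485 − 136.42)/136.42 = 0.00767.
Since ε_t ≥ 0.005, the section is tension-controlled.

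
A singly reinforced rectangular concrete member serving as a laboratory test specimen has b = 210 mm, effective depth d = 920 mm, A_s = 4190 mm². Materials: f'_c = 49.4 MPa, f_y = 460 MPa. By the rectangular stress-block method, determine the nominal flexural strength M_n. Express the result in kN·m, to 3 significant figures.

M_n ≈ 1560 kN·m

T = A_s f_y = 4190 × 460 = 1927400 N = 1927.4 kN.
From C = T: a = T/(0.85 f'_c b) = 1927400/(0.85 × 49.4 × 210) = 218.58 mm.
M_n = T(d − a/2) = 1927.4 kN × (920 − 109.29) mm = 1562.56 kN·m.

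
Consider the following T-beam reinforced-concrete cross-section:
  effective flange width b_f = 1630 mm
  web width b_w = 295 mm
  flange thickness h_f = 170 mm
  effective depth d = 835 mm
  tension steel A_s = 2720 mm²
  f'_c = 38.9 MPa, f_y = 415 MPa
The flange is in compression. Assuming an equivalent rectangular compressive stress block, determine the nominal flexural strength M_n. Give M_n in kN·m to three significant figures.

M_n ≈ 931 kN·m

Tension: T = A_s f_y = 2720 × 415 = 1128800 N.
Try a within the flange: a = T/(0.85 f'_c b_f) = 1128800/(0.85 × 38.9 × 1630) = 20.94 mm.
Since a = 20.94 ≤ h_f = 170 mm, the stress block lies entirely in the flange; analyse as a rectangular beam of width b_f.
M_n = T(d − a/2) = 1128800 × (835 − 10.47) = 930.73 × 10⁶ N·mm.
M_n = 930.73 kN·m.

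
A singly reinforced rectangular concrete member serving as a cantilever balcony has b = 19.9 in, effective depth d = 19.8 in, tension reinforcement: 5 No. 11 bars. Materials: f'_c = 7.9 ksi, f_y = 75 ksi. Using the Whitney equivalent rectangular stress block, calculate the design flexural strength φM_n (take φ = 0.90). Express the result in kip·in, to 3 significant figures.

A_s = 5 × 1.56 = 7.8 in².
T = A_s f_y = 7.8 × 75 = 585 kips.
a = T/(0.85 f'_c b) = 585/(0.85 × 7.9 × 19.9) = 4.378 in.
M_n = T(d − a/2) = 585 × (19.8 − 2.189) = 10302.4 kip·in.
φM_n = 0.90 × 10302.4 = 9272.2 kip·in.

φM_n ≈ 9270 kip·in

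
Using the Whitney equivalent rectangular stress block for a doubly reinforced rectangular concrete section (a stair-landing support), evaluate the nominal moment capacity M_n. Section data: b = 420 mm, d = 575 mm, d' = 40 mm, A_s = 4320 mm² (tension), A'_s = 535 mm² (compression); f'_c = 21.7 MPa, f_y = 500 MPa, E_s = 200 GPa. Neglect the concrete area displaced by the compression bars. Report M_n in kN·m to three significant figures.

M_n ≈ 1000 kN·m

Assume both tension and compression steel yield.
Net tension couple steel: A_s − A'_s = 3785 mm².
a = (A_s − A'_s) f_y / (0.85 f'_c b) = 1892500/(0.85 × 21.7 × 420) = 244.29 mm.
c = a/β₁ = 244.29/0.85 = 287.40 mm; ε'_s = 0.003(c − d')/c = 0.0026 ≥ f_y/E_s = 0.0025, so compression steel does yield.
M_n = (A_s − A'_s) f_y (d − a/2) + A'_s f_y (d − d') = [1892500 × (575 − 122.145) + 267500 × (575 − 40)] × 10⁻⁶ = 857.03 + 143.11 = 1000.14 kN·m.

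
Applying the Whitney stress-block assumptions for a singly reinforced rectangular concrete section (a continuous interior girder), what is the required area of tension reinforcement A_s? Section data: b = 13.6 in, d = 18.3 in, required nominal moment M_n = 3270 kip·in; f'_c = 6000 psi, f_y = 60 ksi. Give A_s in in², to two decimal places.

From M_n = 0.85 f'_c a b (d − a/2):
a = d − √(d² − 2M_n/(0.85 f'_c b)) = 18.3 − √(18.3² − 2 × 3270/(0.85 × 6 × 13.6)) = 2.789 in.
A_s = 0.85 f'_c a b / f_y = 0.85 × 6 × 2.789 × 13.6 / 60 = 3.224 in².

A_s ≈ 3.22 in²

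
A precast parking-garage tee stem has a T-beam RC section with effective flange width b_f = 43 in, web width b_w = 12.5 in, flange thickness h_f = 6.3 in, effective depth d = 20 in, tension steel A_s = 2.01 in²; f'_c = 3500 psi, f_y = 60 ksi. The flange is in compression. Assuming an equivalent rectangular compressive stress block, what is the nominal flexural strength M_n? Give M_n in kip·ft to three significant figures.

M_n ≈ 196 kip·ft

Tension: T = A_s f_y = 2.01 × 60 = 120.6 kips.
Try a within the flange: a = T/(0.85 f'_c b_f) = 120.6/(0.85 × 3.5 × 43) = 0.943 in.
Since a = 0.943 ≤ h_f = 6.3 in, the stress block lies entirely in the flange; analyse as a rectangular beam of width b_f.
M_n = T(d − a/2) = 120.6 × (20 − 0.4715) = 2355.1 kip·in.
M_n = 2355.1/12 = 196.26 kip·ft.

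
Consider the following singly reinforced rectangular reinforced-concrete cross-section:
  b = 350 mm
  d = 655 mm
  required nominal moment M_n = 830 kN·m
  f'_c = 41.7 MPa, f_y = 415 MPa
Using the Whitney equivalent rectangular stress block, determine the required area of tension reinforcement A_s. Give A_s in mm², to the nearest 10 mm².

With M_n = 0.85 f'_c a b (d − a/2), solve the quadratic for a:
a = d − √(d² − 2M_n/(0.85 f'_c b)) = 655 − √(655² − 2 × 830×10⁶/(0.85 × 41.7 × 350)) = 111.66 mm.
A_s = 0.85 f'_c a b / f_y = 0.85 × 41.7 × 111.66 × 350 / 415 = 3337.9 mm².

A_s ≈ 3340 mm²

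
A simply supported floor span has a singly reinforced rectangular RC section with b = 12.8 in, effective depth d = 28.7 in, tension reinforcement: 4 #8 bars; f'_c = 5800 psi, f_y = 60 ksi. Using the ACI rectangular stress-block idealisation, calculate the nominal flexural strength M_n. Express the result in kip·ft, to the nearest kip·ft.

A_s = 4 × 0.79 = 3.16 in².
T = A_s f_y = 3.16 × 60 = 189.6 kips.
a = T/(0.85 f'_c b) = 189.6/(0.85 × 5.8 × 12.8) = 3.005 in.
M_n = T(d − a/2) = 189.6 × (28.7 − 1.5025) = 5156.6 kip·in = 5156.6/12 = 429.72 kip·ft.

M_n ≈ 430 kip·ft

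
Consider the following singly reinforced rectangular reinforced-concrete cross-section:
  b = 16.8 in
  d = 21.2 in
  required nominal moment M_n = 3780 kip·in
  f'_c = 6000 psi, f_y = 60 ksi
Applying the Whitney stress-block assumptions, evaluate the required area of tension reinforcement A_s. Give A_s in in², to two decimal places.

A_s ≈ 3.13 in²

From M_n = 0.85 f'_c a b (d − a/2):
a = d − √(d² − 2M_n/(0.85 f'_c b)) = 21.2 − √(21.2² − 2 × 3780/(0.85 × 6 × 16.8)) = 2.195 in.
A_s = 0.85 f'_c a b / f_y = 0.85 × 6 × 2.195 × 16.8 / 60 = 3.134 in².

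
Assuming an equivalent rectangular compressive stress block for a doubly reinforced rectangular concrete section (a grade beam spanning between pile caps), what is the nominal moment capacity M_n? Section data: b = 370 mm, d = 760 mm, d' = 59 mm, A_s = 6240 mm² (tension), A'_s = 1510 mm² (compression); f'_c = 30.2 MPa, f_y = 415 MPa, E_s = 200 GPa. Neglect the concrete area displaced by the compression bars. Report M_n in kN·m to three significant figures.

Assume both tension and compression steel yield.
Net tension couple steel: A_s − A'_s = 4730 mm².
a = (A_s − A'_s) f_y / (0.85 f'_c b) = 1962950/(0.85 × 30.2 × 370) = 206.67 mm.
c = a/β₁ = 206.67/0.834 = 247.81 mm; ε'_s = 0.003(c − d')/c = 0.0023 ≥ f_y/E_s = 0.0021, so compression steel does yield.
M_n = (A_s − A'_s) f_y (d − a/2) + A'_s f_y (d − d') = [1962950 × (760 − 103.335) + 626650 × (760 − 59)] × 10⁻⁶ = 1289.00 + 439.28 = 1728.28 kN·m.

M_n ≈ 1730 kN·m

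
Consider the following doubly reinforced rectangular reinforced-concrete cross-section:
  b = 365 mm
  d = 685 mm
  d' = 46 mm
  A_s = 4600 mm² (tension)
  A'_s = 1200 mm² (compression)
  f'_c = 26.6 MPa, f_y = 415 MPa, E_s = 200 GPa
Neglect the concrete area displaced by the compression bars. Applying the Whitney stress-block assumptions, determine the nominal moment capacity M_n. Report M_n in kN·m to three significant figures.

M_n ≈ 1160 kN·m

Assume both tension and compression steel yield.
Net tension couple steel: A_s − A'_s = 3400 mm².
a = (A_s − A'_s) f_y / (0.85 f'_c b) = 1411000/(0.85 × 26.6 × 365) = 170.98 mm.
c = a/β₁ = 170.98/0.85 = 201.15 mm; ε'_s = 0.003(c − d')/c = 0.0023 ≥ f_y/E_s = 0.0021, so compression steel does yield.
M_n = (A_s − A'_s) f_y (d − a/2) + A'_s f_y (d − d') = [1411000 × (685 − 85.49) + 498000 × (685 − 46)] × 10⁻⁶ = 845.91 + 318.22 = 1164.13 kN·m.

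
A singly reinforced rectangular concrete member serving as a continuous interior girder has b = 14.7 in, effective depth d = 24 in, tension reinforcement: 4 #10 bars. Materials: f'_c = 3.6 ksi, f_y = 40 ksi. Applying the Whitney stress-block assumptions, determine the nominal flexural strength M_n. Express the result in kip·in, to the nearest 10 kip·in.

A_s = 4 × 1.27 = 5.08 in².
T = A_s f_y = 5.08 × 40 = 203.2 kips.
a = T/(0.85 f'_c b) = 203.2/(0.85 × 3.6 × 14.7) = 4.517 in.
M_n = T(d − a/2) = 203.2 × (24 − 2.2585) = 4417.9 kip·in.

M_n ≈ 4420 kip·in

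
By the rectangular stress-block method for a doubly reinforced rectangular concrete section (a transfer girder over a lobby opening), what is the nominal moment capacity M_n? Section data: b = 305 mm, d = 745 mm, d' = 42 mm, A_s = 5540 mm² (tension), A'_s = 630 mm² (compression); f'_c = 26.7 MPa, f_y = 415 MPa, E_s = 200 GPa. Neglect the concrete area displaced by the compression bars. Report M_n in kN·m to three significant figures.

M_n ≈ 1400 kN·m

Assume both tension and compression steel yield.
Net tension couple steel: A_s − A'_s = 4910 mm².
a = (A_s − A'_s) f_y / (0.85 f'_c b) = 2037650/(0.85 × 26.7 × 305) = 294.37 mm.
c = a/β₁ = 294.37/0.85 = 346.32 mm; ε'_s = 0.003(c − d')/c = 0.0026 ≥ f_y/E_s = 0.0021, so compression steel does yield.
M_n = (A_s − A'_s) f_y (d − a/2) + A'_s f_y (d − d') = [2037650 × (745 − 147.185) + 261450 × (745 − 42)] × 10⁻⁶ = 1218.14 + 183.80 = 1401.94 kN·m.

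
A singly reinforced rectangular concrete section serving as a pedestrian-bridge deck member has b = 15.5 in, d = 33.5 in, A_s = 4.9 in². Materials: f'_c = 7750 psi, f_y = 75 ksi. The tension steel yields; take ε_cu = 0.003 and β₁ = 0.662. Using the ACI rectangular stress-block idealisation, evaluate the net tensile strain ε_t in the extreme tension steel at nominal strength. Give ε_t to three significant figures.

a = A_s f_y/(0.85 f'_c b) = 3.599 in.
β₁ = 0.662, so c = a/β₁ = 3.599/0.662 = 5.437 in.
From the linear strain diagram with ε_cu = 0.003: ε_t = 0.003 (d − c)/c = 0.003 × (33.5 − 5.437)/5.437 = 0.0155.
Since ε_t ≥ 0.005, the section is tension-controlled.

ε_t ≈ 0.0155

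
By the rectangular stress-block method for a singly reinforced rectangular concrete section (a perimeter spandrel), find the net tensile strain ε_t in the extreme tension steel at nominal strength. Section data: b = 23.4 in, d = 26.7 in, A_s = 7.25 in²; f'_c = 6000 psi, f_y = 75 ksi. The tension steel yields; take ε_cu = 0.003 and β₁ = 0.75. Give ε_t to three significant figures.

ε_t ≈ 0.0102

a = A_s f_y/(0.85 f'_c b) = 4.556 in.
β₁ = 0.75, so c = a/β₁ = 4.556/0.75 = 6.075 in.
From the linear strain diagram with ε_cu = 0.003: ε_t = 0.003 (d − c)/c = 0.003 × (26.7 − 6.075)/6.075 = 0.0102.
Since ε_t ≥ 0.005, the section is tension-controlled.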